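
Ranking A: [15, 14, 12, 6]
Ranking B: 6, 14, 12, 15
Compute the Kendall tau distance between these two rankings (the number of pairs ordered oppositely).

Assign each item its position (1..4) in the first ordering, then rewrite the second ordering as that position sequence:
positions: 15→1, 14→2, 12→3, 6→4
second ordering as positions: [4, 2, 3, 1]
Discordant pairs = inversions in this position sequence.
4: 2, 3, 1 → 3
2: 1 → 1
3: 1 → 1
1: 0
Total: 3 + 1 + 1 + 0 = 5

5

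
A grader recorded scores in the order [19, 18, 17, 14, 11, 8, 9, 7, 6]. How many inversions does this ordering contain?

35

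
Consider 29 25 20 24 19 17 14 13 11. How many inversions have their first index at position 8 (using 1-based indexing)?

The element at index 8 is 13.
Elements after it: 11
Those smaller than 13: 11

1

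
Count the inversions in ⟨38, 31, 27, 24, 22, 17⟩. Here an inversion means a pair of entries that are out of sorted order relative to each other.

Sweep left to right; for each value list the smaller values that follow it:
38 → 31, 27, 24, 22, 17 → 5
31 → 27, 24, 22, 17 → 4
27 → 24, 22, 17 → 3
24 → 22, 17 → 2
22 → 17 → 1
17 → none → 0
Sum: 5 + 4 + 3 + 2 + 1 + 0 = 15

Inversions: 15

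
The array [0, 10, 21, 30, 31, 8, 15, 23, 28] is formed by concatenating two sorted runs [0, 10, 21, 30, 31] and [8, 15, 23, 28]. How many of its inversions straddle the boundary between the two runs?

For each element r of the right run, count left-run elements greater than r:
r = 8: 10, 21, 30, 31 → 4
r = 15: 21, 30, 31 → 3
r = 23: 30, 31 → 2
r = 28: 30, 31 → 2
Cross-inversions: 4 + 3 + 2 + 2 = 11

11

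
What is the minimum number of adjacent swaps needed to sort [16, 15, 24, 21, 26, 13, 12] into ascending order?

Swaps: 13

The minimum number of adjacent swaps to sort an array equals its inversion count, since every such swap removes exactly one inversion.
Count inversions — for each element, later elements that are smaller:
16: 15, 13, 12 → 3
15: 13, 12 → 2
24: 21, 13, 12 → 3
21: 13, 12 → 2
26: 13, 12 → 2
13: 12 → 1
12: none → 0
Total inversions: 3 + 2 + 3 + 2 + 2 + 1 + 0 = 13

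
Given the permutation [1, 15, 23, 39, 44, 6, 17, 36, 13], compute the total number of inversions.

15 inversions

Count, for each position, how many later elements it exceeds:
1 → none → 0
15 → 6, 13 → 2
23 → 6, 17, 13 → 3
39 → 6, 17, 36, 13 → 4
44 → 6, 17, 36, 13 → 4
6 → none → 0
17 → 13 → 1
36 → 13 → 1
13 → none → 0
Sum: 0 + 2 + 3 + 4 + 4 + 0 + 1 + 1 + 0 = 15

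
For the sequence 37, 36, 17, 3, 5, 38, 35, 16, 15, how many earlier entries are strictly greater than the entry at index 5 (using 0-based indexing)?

0

The element at index 5 is 38.
Elements before it: 37, 36, 17, 3, 5
None of them are larger than 38.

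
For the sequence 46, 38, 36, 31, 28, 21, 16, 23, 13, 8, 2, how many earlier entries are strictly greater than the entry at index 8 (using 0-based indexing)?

8

The element at index 8 is 13.
Elements before it: 46, 38, 36, 31, 28, 21, 16, 23
Those larger than 13: 46, 38, 36, 31, 28, 21, 16, 23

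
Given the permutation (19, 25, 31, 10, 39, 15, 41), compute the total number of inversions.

7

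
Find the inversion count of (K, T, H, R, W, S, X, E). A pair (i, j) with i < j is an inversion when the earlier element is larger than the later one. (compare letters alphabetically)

Element-by-element contributions:
K → H, E → 2
T → H, R, S, E → 4
H → E → 1
R → E → 1
W → S, E → 2
S → E → 1
X → E → 1
E → none → 0
Sum: 2 + 4 + 1 + 1 + 2 + 1 + 1 + 0 = 12

12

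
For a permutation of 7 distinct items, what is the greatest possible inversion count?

The maximum occurs when the array is in strictly decreasing order: every one of the C(7, 2) pairs is inverted.
C(7, 2) = 7·6/2 = 21

21 inversions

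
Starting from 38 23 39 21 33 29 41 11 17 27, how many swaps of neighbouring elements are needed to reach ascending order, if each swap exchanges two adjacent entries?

28 swaps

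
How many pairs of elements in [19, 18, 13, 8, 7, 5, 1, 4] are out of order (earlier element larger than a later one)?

27

Count, for each position, how many later elements it exceeds:
19 → 18, 13, 8, 7, 5, 1, 4 → 7
18 → 13, 8, 7, 5, 1, 4 → 6
13 → 8, 7, 5, 1, 4 → 5
8 → 7, 5, 1, 4 → 4
7 → 5, 1, 4 → 3
5 → 1, 4 → 2
1 → none → 0
4 → none → 0
Sum: 7 + 6 + 5 + 4 + 3 + 2 + 0 + 0 = 27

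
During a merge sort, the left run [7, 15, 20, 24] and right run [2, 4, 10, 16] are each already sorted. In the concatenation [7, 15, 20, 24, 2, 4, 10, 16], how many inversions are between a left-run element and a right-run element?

For each element r of the right run, count left-run elements greater than r:
r = 2: 7, 15, 20, 24 → 4
r = 4: 7, 15, 20, 24 → 4
r = 10: 15, 20, 24 → 3
r = 16: 20, 24 → 2
Cross-inversions: 4 + 4 + 3 + 2 = 13

13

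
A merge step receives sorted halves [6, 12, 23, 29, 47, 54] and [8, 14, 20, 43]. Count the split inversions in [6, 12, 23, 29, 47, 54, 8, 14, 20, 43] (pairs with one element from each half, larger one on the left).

Take each right-half value and tally the left-half values above it:
r = 8: 12, 23, 29, 47, 54 → 5
r = 14: 23, 29, 47, 54 → 4
r = 20: 23, 29, 47, 54 → 4
r = 43: 47, 54 → 2
Cross-inversions: 5 + 4 + 4 + 2 = 15

15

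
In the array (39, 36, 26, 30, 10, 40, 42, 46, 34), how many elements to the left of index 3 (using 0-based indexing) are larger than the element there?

The element at index 3 is 30.
Elements before it: 39, 36, 26
Those larger than 30: 39, 36

2 such elements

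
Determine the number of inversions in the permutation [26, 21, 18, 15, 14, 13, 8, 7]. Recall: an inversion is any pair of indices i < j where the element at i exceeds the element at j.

Element-by-element contributions:
26 → 21, 18, 15, 14, 13, 8, 7 → 7
21 → 18, 15, 14, 13, 8, 7 → 6
18 → 15, 14, 13, 8, 7 → 5
15 → 14, 13, 8, 7 → 4
14 → 13, 8, 7 → 3
13 → 8, 7 → 2
8 → 7 → 1
7 → none → 0
Sum: 7 + 6 + 5 + 4 + 3 + 2 + 1 + 0 = 28

28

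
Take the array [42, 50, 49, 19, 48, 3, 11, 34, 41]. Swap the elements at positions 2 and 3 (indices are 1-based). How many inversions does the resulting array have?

23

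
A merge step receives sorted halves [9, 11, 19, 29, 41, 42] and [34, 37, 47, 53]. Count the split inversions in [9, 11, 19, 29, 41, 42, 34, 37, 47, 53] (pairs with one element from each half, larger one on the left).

Count, for every r in R, how many entries of L exceed r:
r = 34: 41, 42 → 2
r = 37: 41, 42 → 2
r = 47: none → 0
r = 53: none → 0
Cross-inversions: 2 + 2 + 0 + 0 = 4

There are 4 split inversions.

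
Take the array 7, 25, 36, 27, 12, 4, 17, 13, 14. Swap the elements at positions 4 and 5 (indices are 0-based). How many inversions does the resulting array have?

Positions 4 and 5 hold 12 and 4; after swapping, the array is [7, 25, 36, 27, 4, 12, 17, 13, 14].
Sweep left to right; for each value list the smaller values that follow it:
7 → 4 → 1
25 → 4, 12, 17, 13, 14 → 5
36 → 27, 4, 12, 17, 13, 14 → 6
27 → 4, 12, 17, 13, 14 → 5
4 → none → 0
12 → none → 0
17 → 13, 14 → 2
13 → none → 0
14 → none → 0
Sum: 1 + 5 + 6 + 5 + 0 + 0 + 2 + 0 + 0 = 19

19 inversions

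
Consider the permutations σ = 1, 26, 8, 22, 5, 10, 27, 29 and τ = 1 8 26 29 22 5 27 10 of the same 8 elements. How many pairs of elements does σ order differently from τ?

6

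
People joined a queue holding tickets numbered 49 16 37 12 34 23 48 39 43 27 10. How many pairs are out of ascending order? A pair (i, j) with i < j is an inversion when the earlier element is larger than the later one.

Element-by-element contributions:
49 → 16, 37, 12, 34, 23, 48, 39, 43, 27, 10 → 10
16 → 12, 10 → 2
37 → 12, 34, 23, 27, 10 → 5
12 → 10 → 1
34 → 23, 27, 10 → 3
23 → 10 → 1
48 → 39, 43, 27, 10 → 4
39 → 27, 10 → 2
43 → 27, 10 → 2
27 → 10 → 1
10 → none → 0
Sum: 10 + 2 + 5 + 1 + 3 + 1 + 4 + 2 + 2 + 1 + 0 = 31

31 inversions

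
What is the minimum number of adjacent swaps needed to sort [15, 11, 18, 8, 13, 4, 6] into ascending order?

16 adjacent swaps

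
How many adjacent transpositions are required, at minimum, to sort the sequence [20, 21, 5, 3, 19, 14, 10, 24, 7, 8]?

26

Minimum adjacent swaps = number of inversions (each swap of adjacent out-of-order elements removes one inversion and no swap can remove more).
Count inversions — for each element, later elements that are smaller:
20: 5, 3, 19, 14, 10, 7, 8 → 7
21: 5, 3, 19, 14, 10, 7, 8 → 7
5: 3 → 1
3: none → 0
19: 14, 10, 7, 8 → 4
14: 10, 7, 8 → 3
10: 7, 8 → 2
24: 7, 8 → 2
7: none → 0
8: none → 0
Total inversions: 7 + 7 + 1 + 0 + 4 + 3 + 2 + 2 + 0 + 0 = 26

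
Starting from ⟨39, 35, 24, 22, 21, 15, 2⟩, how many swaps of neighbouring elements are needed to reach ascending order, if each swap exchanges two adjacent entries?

21 adjacent swaps

The minimum number of adjacent swaps to sort an array equals its inversion count, since every such swap removes exactly one inversion.
Count inversions — for each element, later elements that are smaller:
39: 35, 24, 22, 21, 15, 2 → 6
35: 24, 22, 21, 15, 2 → 5
24: 22, 21, 15, 2 → 4
22: 21, 15, 2 → 3
21: 15, 2 → 2
15: 2 → 1
2: none → 0
Total inversions: 6 + 5 + 4 + 3 + 2 + 1 + 0 = 21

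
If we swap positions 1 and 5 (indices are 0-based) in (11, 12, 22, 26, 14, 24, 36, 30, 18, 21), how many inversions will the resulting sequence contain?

Positions 1 and 5 hold 12 and 24; after swapping, the array is [11, 24, 22, 26, 14, 12, 36, 30, 18, 21].
For each element, count later entries that are smaller:
11 → none → 0
24 → 22, 14, 12, 18, 21 → 5
22 → 14, 12, 18, 21 → 4
26 → 14, 12, 18, 21 → 4
14 → 12 → 1
12 → none → 0
36 → 30, 18, 21 → 3
30 → 18, 21 → 2
18 → none → 0
21 → none → 0
Sum: 0 + 5 + 4 + 4 + 1 + 0 + 3 + 2 + 0 + 0 = 19

19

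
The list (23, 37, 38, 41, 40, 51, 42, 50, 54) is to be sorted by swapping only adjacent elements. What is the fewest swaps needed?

3 swaps

Each adjacent swap fixes exactly one inversion, so the minimum swap count equals the number of inversions.
Count inversions — for each element, later elements that are smaller:
23: none → 0
37: none → 0
38: none → 0
41: 40 → 1
40: none → 0
51: 42, 50 → 2
42: none → 0
50: none → 0
54: none → 0
Total inversions: 0 + 0 + 0 + 1 + 0 + 2 + 0 + 0 + 0 = 3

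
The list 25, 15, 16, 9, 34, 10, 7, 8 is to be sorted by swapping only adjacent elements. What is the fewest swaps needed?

There are 21 adjacent swaps.

The minimum number of adjacent swaps to sort an array equals its inversion count, since every such swap removes exactly one inversion.
Count inversions — for each element, later elements that are smaller:
25: 15, 16, 9, 10, 7, 8 → 6
15: 9, 10, 7, 8 → 4
16: 9, 10, 7, 8 → 4
9: 7, 8 → 2
34: 10, 7, 8 → 3
10: 7, 8 → 2
7: none → 0
8: none → 0
Total inversions: 6 + 4 + 4 + 2 + 3 + 2 + 0 + 0 = 21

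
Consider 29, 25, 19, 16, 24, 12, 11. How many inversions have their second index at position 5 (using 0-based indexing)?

The element at index 5 is 12.
Elements before it: 29, 25, 19, 16, 24
Those larger than 12: 29, 25, 19, 16, 24

5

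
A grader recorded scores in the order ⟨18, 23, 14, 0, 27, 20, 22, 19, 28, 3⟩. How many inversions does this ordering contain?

Inversions: 21

For each element, count later entries that are smaller:
18 → 14, 0, 3 → 3
23 → 14, 0, 20, 22, 19, 3 → 6
14 → 0, 3 → 2
0 → none → 0
27 → 20, 22, 19, 3 → 4
20 → 19, 3 → 2
22 → 19, 3 → 2
19 → 3 → 1
28 → 3 → 1
3 → none → 0
Sum: 3 + 6 + 2 + 0 + 4 + 2 + 2 + 1 + 1 + 0 = 21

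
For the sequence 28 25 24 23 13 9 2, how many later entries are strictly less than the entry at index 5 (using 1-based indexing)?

2

The element at index 5 is 13.
Elements after it: 9, 2
Those smaller than 13: 9, 2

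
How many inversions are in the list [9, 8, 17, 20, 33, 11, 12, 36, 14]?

Count, for each position, how many later elements it exceeds:
9: 1
8: 0
17: 3
20: 3
33: 3
11: 0
12: 0
36: 1
14: 0
Sum: 1 + 0 + 3 + 3 + 3 + 0 + 0 + 1 + 0 = 11

Out-of-order pairs: 11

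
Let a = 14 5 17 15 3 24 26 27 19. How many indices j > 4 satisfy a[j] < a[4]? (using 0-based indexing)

The element at index 4 is 3.
Elements after it: 24, 26, 27, 19
None of them are smaller than 3.

0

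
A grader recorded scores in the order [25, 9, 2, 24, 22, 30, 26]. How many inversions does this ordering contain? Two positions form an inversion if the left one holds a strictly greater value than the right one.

Listing every pair i<j with a[i]>a[j] (using 1-based positions):
(1,2): 25 > 9
(1,3): 25 > 2
(1,4): 25 > 24
(1,5): 25 > 22
(2,3): 9 > 2
(4,5): 24 > 22
(6,7): 30 > 26
That's 7 pairs.

7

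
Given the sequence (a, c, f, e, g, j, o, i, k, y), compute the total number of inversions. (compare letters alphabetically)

Element-by-element contributions:
a: 0
c: 0
f: 1
e: 0
g: 0
j: 1
o: 2
i: 0
k: 0
y: 0
Sum: 0 + 0 + 1 + 0 + 0 + 1 + 2 + 0 + 0 + 0 = 4

4 inversions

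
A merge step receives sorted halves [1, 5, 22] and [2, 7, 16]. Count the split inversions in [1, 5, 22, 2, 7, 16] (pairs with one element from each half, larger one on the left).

4

Count, for every r in R, how many entries of L exceed r:
r = 2: 5, 22 → 2
r = 7: 22 → 1
r = 16: 22 → 1
Cross-inversions: 2 + 1 + 1 = 4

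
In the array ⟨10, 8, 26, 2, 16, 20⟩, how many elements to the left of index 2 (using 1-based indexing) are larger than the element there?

1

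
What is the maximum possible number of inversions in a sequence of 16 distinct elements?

Inversions: 120

The maximum occurs when the array is in strictly decreasing order: every one of the C(16, 2) pairs is inverted.
C(16, 2) = 16·15/2 = 120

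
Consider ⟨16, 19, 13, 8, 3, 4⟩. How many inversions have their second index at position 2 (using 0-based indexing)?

2

The element at index 2 is 13.
Elements before it: 16, 19
Those larger than 13: 16, 19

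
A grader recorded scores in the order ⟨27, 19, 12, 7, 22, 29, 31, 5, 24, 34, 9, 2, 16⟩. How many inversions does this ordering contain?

For each element, count later entries that are smaller:
27 → 19, 12, 7, 22, 5, 24, 9, 2, 16 → 9
19 → 12, 7, 5, 9, 2, 16 → 6
12 → 7, 5, 9, 2 → 4
7 → 5, 2 → 2
22 → 5, 9, 2, 16 → 4
29 → 5, 24, 9, 2, 16 → 5
31 → 5, 24, 9, 2, 16 → 5
5 → 2 → 1
24 → 9, 2, 16 → 3
34 → 9, 2, 16 → 3
9 → 2 → 1
2 → none → 0
16 → none → 0
Sum: 9 + 6 + 4 + 2 + 4 + 5 + 5 + 1 + 3 + 3 + 1 + 0 + 0 = 43

43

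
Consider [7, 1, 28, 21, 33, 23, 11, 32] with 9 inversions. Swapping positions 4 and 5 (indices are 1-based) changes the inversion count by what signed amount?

+1

Positions 4 and 5 hold 21 and 33; after swapping, the array is [7, 1, 28, 33, 21, 23, 11, 32].
Count, for each position, how many later elements it exceeds:
7 → 1 → 1
1 → none → 0
28 → 21, 23, 11 → 3
33 → 21, 23, 11, 32 → 4
21 → 11 → 1
23 → 11 → 1
11 → none → 0
32 → none → 0
Sum: 1 + 0 + 3 + 4 + 1 + 1 + 0 + 0 = 10
Change: 10 − 9 = +1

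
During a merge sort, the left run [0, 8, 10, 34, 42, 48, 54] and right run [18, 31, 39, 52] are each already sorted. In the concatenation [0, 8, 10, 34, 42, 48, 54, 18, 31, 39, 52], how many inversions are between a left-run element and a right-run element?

For each element r of the right run, count left-run elements greater than r:
r = 18: 34, 42, 48, 54 → 4
r = 31: 34, 42, 48, 54 → 4
r = 39: 42, 48, 54 → 3
r = 52: 54 → 1
Cross-inversions: 4 + 4 + 3 + 1 = 12

12 cross-inversions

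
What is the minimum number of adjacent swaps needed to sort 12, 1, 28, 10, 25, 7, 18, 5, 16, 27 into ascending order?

Minimum adjacent swaps = number of inversions (each swap of adjacent out-of-order elements removes one inversion and no swap can remove more).
Count inversions — for each element, later elements that are smaller:
12: 1, 10, 7, 5 → 4
1: none → 0
28: 10, 25, 7, 18, 5, 16, 27 → 7
10: 7, 5 → 2
25: 7, 18, 5, 16 → 4
7: 5 → 1
18: 5, 16 → 2
5: none → 0
16: none → 0
27: none → 0
Total inversions: 4 + 0 + 7 + 2 + 4 + 1 + 2 + 0 + 0 + 0 = 20

20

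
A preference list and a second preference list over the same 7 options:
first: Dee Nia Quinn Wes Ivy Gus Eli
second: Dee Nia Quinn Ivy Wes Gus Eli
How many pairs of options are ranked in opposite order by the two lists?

1 pair

Assign each item its position (1..7) in the first ordering, then rewrite the second ordering as that position sequence:
positions: Dee→1, Nia→2, Quinn→3, Wes→4, Ivy→5, Gus→6, Eli→7
second ordering as positions: [1, 2, 3, 5, 4, 6, 7]
Discordant pairs = inversions in this position sequence.
1: 0
2: 0
3: 0
5: 4 → 1
4: 0
6: 0
7: 0
Total: 0 + 0 + 0 + 1 + 0 + 0 + 0 = 1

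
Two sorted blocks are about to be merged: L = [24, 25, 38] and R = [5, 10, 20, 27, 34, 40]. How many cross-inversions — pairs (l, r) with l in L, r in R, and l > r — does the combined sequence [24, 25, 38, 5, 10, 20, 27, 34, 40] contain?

Take each right-half value and tally the left-half values above it:
r = 5: 24, 25, 38 → 3
r = 10: 24, 25, 38 → 3
r = 20: 24, 25, 38 → 3
r = 27: 38 → 1
r = 34: 38 → 1
r = 40: none → 0
Cross-inversions: 3 + 3 + 3 + 1 + 1 + 0 = 11

11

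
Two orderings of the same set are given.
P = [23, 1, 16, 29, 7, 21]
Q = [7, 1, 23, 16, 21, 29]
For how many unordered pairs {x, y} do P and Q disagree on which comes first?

There are 6 disagreeing pairs.

Assign each item its position (1..6) in the first ordering, then rewrite the second ordering as that position sequence:
positions: 23→1, 1→2, 16→3, 29→4, 7→5, 21→6
second ordering as positions: [5, 2, 1, 3, 6, 4]
Discordant pairs = inversions in this position sequence.
5: 2, 1, 3, 4 → 4
2: 1 → 1
1: 0
3: 0
6: 4 → 1
4: 0
Total: 4 + 1 + 0 + 0 + 1 + 0 = 6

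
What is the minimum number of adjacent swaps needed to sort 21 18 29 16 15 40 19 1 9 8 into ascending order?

Each adjacent swap fixes exactly one inversion, so the minimum swap count equals the number of inversions.
Count inversions — for each element, later elements that are smaller:
21: 18, 16, 15, 19, 1, 9, 8 → 7
18: 16, 15, 1, 9, 8 → 5
29: 16, 15, 19, 1, 9, 8 → 6
16: 15, 1, 9, 8 → 4
15: 1, 9, 8 → 3
40: 19, 1, 9, 8 → 4
19: 1, 9, 8 → 3
1: none → 0
9: 8 → 1
8: none → 0
Total inversions: 7 + 5 + 6 + 4 + 3 + 4 + 3 + 0 + 1 + 0 = 33

33 adjacent swaps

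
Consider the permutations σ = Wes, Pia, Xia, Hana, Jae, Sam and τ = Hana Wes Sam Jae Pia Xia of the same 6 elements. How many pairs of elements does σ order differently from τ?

Discordant pairs: 8

Assign each item its position (1..6) in the first ordering, then rewrite the second ordering as that position sequence:
positions: Wes→1, Pia→2, Xia→3, Hana→4, Jae→5, Sam→6
second ordering as positions: [4, 1, 6, 5, 2, 3]
Discordant pairs = inversions in this position sequence.
4: 1, 2, 3 → 3
1: 0
6: 5, 2, 3 → 3
5: 2, 3 → 2
2: 0
3: 0
Total: 3 + 0 + 3 + 2 + 0 + 0 = 8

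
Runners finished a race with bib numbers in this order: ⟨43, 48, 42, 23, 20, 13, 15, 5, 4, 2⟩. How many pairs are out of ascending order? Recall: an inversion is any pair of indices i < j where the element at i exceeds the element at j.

For each element, count later entries that are smaller:
43 → 42, 23, 20, 13, 15, 5, 4, 2 → 8
48 → 42, 23, 20, 13, 15, 5, 4, 2 → 8
42 → 23, 20, 13, 15, 5, 4, 2 → 7
23 → 20, 13, 15, 5, 4, 2 → 6
20 → 13, 15, 5, 4, 2 → 5
13 → 5, 4, 2 → 3
15 → 5, 4, 2 → 3
5 → 4, 2 → 2
4 → 2 → 1
2 → none → 0
Sum: 8 + 8 + 7 + 6 + 5 + 3 + 3 + 2 + 1 + 0 = 43

43 out-of-order pairs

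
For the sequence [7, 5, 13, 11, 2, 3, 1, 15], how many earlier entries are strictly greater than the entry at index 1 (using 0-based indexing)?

1

The element at index 1 is 5.
Elements before it: 7
Those larger than 5: 7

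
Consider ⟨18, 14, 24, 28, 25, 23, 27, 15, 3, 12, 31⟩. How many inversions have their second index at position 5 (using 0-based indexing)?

3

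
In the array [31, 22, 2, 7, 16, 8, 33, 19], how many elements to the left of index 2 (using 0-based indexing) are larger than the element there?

2 such elements

The element at index 2 is 2.
Elements before it: 31, 22
Those larger than 2: 31, 22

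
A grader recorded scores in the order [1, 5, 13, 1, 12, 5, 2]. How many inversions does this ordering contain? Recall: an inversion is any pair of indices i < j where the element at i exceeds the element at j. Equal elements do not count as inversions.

Listing every pair i<j with a[i]>a[j] (using 0-based positions):
(1,3): 5 > 1
(1,6): 5 > 2
(2,3): 13 > 1
(2,4): 13 > 12
(2,5): 13 > 5
(2,6): 13 > 2
(4,5): 12 > 5
(4,6): 12 > 2
(5,6): 5 > 2
That's 9 pairs.

9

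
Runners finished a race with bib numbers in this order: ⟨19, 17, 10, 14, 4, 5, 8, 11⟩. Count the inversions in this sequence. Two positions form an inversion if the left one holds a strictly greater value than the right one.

Element-by-element contributions:
19 → 17, 10, 14, 4, 5, 8, 11 → 7
17 → 10, 14, 4, 5, 8, 11 → 6
10 → 4, 5, 8 → 3
14 → 4, 5, 8, 11 → 4
4 → none → 0
5 → none → 0
8 → none → 0
11 → none → 0
Sum: 7 + 6 + 3 + 4 + 0 + 0 + 0 + 0 = 20

There are 20 out-of-order pairs.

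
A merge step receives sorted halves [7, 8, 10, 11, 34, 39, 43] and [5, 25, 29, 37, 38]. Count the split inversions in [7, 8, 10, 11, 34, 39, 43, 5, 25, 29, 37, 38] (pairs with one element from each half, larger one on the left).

17 split inversions

Take each right-half value and tally the left-half values above it:
r = 5: 7, 8, 10, 11, 34, 39, 43 → 7
r = 25: 34, 39, 43 → 3
r = 29: 34, 39, 43 → 3
r = 37: 39, 43 → 2
r = 38: 39, 43 → 2
Cross-inversions: 7 + 3 + 3 + 2 + 2 = 17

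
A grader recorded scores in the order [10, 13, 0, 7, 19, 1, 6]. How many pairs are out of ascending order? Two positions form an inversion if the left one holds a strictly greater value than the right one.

Listing every pair i<j with a[i]>a[j] (using 0-based positions):
(0,2): 10 > 0
(0,3): 10 > 7
(0,5): 10 > 1
(0,6): 10 > 6
(1,2): 13 > 0
(1,3): 13 > 7
(1,5): 13 > 1
(1,6): 13 > 6
(3,5): 7 > 1
(3,6): 7 > 6
(4,5): 19 > 1
(4,6): 19 > 6
That's 12 pairs.

Inversions: 12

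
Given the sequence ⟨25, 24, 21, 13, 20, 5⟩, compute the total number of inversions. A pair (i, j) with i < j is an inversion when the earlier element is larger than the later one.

There are 14 inversions.

Sweep left to right; for each value list the smaller values that follow it:
25 → 24, 21, 13, 20, 5 → 5
24 → 21, 13, 20, 5 → 4
21 → 13, 20, 5 → 3
13 → 5 → 1
20 → 5 → 1
5 → none → 0
Sum: 5 + 4 + 3 + 1 + 1 + 0 = 14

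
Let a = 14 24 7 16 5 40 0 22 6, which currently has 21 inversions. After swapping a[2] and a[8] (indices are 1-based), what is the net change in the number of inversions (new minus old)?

-1

Positions 2 and 8 hold 24 and 22; after swapping, the array is [14, 22, 7, 16, 5, 40, 0, 24, 6].
Sweep left to right; for each value list the smaller values that follow it:
14: 4
22: 5
7: 3
16: 3
5: 1
40: 3
0: 0
24: 1
6: 0
Sum: 4 + 5 + 3 + 3 + 1 + 3 + 0 + 1 + 0 = 20
Change: 20 − 21 = -1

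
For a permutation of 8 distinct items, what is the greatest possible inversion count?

28

The maximum occurs when the array is in strictly decreasing order: every one of the C(8, 2) pairs is inverted.
C(8, 2) = 8·7/2 = 28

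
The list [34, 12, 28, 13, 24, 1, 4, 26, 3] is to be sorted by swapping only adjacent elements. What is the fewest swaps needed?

Minimum adjacent swaps = number of inversions (each swap of adjacent out-of-order elements removes one inversion and no swap can remove more).
Count inversions — for each element, later elements that are smaller:
34: 12, 28, 13, 24, 1, 4, 26, 3 → 8
12: 1, 4, 3 → 3
28: 13, 24, 1, 4, 26, 3 → 6
13: 1, 4, 3 → 3
24: 1, 4, 3 → 3
1: none → 0
4: 3 → 1
26: 3 → 1
3: none → 0
Total inversions: 8 + 3 + 6 + 3 + 3 + 0 + 1 + 1 + 0 = 25

25 adjacent swaps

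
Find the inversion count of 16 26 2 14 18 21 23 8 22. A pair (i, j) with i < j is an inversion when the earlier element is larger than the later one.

There are 15 inversions.

For each element, count later entries that are smaller:
16: 3
26: 7
2: 0
14: 1
18: 1
21: 1
23: 2
8: 0
22: 0
Sum: 3 + 7 + 0 + 1 + 1 + 1 + 2 + 0 + 0 = 15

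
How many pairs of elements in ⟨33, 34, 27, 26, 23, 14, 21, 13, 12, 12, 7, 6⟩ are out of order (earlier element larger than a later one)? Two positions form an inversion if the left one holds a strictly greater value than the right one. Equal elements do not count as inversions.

Count, for each position, how many later elements it exceeds:
33: 10
34: 10
27: 9
26: 8
23: 7
14: 5
21: 5
13: 4
12: 2
12: 2
7: 1
6: 0
Sum: 10 + 10 + 9 + 8 + 7 + 5 + 5 + 4 + 2 + 2 + 1 + 0 = 63

There are 63 out-of-order pairs.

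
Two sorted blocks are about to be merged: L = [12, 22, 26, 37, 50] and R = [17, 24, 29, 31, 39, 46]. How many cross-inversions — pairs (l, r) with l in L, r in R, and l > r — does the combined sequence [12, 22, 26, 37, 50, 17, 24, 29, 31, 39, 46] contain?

Count, for every r in R, how many entries of L exceed r:
r = 17: 22, 26, 37, 50 → 4
r = 24: 26, 37, 50 → 3
r = 29: 37, 50 → 2
r = 31: 37, 50 → 2
r = 39: 50 → 1
r = 46: 50 → 1
Cross-inversions: 4 + 3 + 2 + 2 + 1 + 1 = 13

There are 13 cross-inversions.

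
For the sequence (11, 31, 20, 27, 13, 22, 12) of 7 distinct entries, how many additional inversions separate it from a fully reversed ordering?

Maximum inversions for 7 distinct elements is C(7, 2) = 7·6/2 = 21.
Current inversions — for each element, count later smaller elements:
11: 0
31: 5
20: 2
27: 3
13: 1
22: 1
12: 0
Current total: 0 + 5 + 2 + 3 + 1 + 1 + 0 = 12
Shortfall: 21 − 12 = 9

9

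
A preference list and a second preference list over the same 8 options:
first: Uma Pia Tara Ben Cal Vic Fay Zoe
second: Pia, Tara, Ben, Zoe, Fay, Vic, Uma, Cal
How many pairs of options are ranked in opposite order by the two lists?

12

Assign each item its position (1..8) in the first ordering, then rewrite the second ordering as that position sequence:
positions: Uma→1, Pia→2, Tara→3, Ben→4, Cal→5, Vic→6, Fay→7, Zoe→8
second ordering as positions: [2, 3, 4, 8, 7, 6, 1, 5]
Discordant pairs = inversions in this position sequence.
2: 1 → 1
3: 1 → 1
4: 1 → 1
8: 7, 6, 1, 5 → 4
7: 6, 1, 5 → 3
6: 1, 5 → 2
1: 0
5: 0
Total: 1 + 1 + 1 + 4 + 3 + 2 + 0 + 0 = 12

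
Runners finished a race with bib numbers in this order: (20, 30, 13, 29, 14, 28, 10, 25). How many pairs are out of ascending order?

Out-of-order pairs: 17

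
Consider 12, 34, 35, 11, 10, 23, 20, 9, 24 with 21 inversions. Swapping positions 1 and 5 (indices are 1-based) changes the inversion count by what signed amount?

-3

Positions 1 and 5 hold 12 and 10; after swapping, the array is [10, 34, 35, 11, 12, 23, 20, 9, 24].
Sweep left to right; for each value list the smaller values that follow it:
10 → 9 → 1
34 → 11, 12, 23, 20, 9, 24 → 6
35 → 11, 12, 23, 20, 9, 24 → 6
11 → 9 → 1
12 → 9 → 1
23 → 20, 9 → 2
20 → 9 → 1
9 → none → 0
24 → none → 0
Sum: 1 + 6 + 6 + 1 + 1 + 2 + 1 + 0 + 0 = 18
Change: 18 − 21 = -3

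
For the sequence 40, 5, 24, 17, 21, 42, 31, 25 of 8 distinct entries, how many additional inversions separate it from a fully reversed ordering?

Maximum inversions for 8 distinct elements is C(8, 2) = 8·7/2 = 28.
Current inversions — for each element, count later smaller elements:
40: 6
5: 0
24: 2
17: 0
21: 0
42: 2
31: 1
25: 0
Current total: 6 + 0 + 2 + 0 + 0 + 2 + 1 + 0 = 11
Shortfall: 28 − 11 = 17

17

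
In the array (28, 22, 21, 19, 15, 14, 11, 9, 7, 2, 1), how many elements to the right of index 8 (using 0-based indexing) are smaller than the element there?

2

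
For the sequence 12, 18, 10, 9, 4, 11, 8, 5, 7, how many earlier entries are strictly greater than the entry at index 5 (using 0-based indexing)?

The element at index 5 is 11.
Elements before it: 12, 18, 10, 9, 4
Those larger than 11: 12, 18

2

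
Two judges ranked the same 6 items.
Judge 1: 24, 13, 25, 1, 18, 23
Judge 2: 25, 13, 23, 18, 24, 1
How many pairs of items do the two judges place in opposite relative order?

Discordant pairs: 8

Assign each item its position (1..6) in the first ordering, then rewrite the second ordering as that position sequence:
positions: 24→1, 13→2, 25→3, 1→4, 18→5, 23→6
second ordering as positions: [3, 2, 6, 5, 1, 4]
Discordant pairs = inversions in this position sequence.
3: 2, 1 → 2
2: 1 → 1
6: 5, 1, 4 → 3
5: 1, 4 → 2
1: 0
4: 0
Total: 2 + 1 + 3 + 2 + 0 + 0 = 8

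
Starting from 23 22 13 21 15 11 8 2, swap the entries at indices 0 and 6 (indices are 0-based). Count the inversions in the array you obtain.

15 inversions

Positions 0 and 6 hold 23 and 8; after swapping, the array is [8, 22, 13, 21, 15, 11, 23, 2].
For each element, count later entries that are smaller:
8 → 2 → 1
22 → 13, 21, 15, 11, 2 → 5
13 → 11, 2 → 2
21 → 15, 11, 2 → 3
15 → 11, 2 → 2
11 → 2 → 1
23 → 2 → 1
2 → none → 0
Sum: 1 + 5 + 2 + 3 + 2 + 1 + 1 + 0 = 15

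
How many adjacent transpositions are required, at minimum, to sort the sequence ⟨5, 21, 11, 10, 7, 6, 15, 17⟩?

There are 12 swaps.

The minimum number of adjacent swaps to sort an array equals its inversion count, since every such swap removes exactly one inversion.
Count inversions — for each element, later elements that are smaller:
5: none → 0
21: 11, 10, 7, 6, 15, 17 → 6
11: 10, 7, 6 → 3
10: 7, 6 → 2
7: 6 → 1
6: none → 0
15: none → 0
17: none → 0
Total inversions: 0 + 6 + 3 + 2 + 1 + 0 + 0 + 0 = 12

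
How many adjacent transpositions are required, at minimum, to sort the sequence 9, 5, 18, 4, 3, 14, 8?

Minimum adjacent swaps = number of inversions (each swap of adjacent out-of-order elements removes one inversion and no swap can remove more).
Count inversions — for each element, later elements that are smaller:
9: 5, 4, 3, 8 → 4
5: 4, 3 → 2
18: 4, 3, 14, 8 → 4
4: 3 → 1
3: none → 0
14: 8 → 1
8: none → 0
Total inversions: 4 + 2 + 4 + 1 + 0 + 1 + 0 = 12

12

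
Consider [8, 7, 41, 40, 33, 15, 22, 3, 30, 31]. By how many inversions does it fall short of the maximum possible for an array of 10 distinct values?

Maximum inversions for 10 distinct elements is C(10, 2) = 10·9/2 = 45.
Current inversions — for each element, count later smaller elements:
8: 2
7: 1
41: 7
40: 6
33: 5
15: 1
22: 1
3: 0
30: 0
31: 0
Current total: 2 + 1 + 7 + 6 + 5 + 1 + 1 + 0 + 0 + 0 = 23
Shortfall: 45 − 23 = 22

22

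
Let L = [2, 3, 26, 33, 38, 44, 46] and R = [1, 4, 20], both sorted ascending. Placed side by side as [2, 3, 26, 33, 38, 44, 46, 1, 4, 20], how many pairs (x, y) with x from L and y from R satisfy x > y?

Count, for every r in R, how many entries of L exceed r:
r = 1: 2, 3, 26, 33, 38, 44, 46 → 7
r = 4: 26, 33, 38, 44, 46 → 5
r = 20: 26, 33, 38, 44, 46 → 5
Cross-inversions: 7 + 5 + 5 = 17

There are 17 cross-inversions.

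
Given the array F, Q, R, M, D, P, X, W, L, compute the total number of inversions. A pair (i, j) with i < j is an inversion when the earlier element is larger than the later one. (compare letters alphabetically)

15 inversions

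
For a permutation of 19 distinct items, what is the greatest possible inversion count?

171 inversions

A reversed (strictly descending) arrangement makes every pair an inversion, giving C(19, 2) inversions.
C(19, 2) = 19·18/2 = 171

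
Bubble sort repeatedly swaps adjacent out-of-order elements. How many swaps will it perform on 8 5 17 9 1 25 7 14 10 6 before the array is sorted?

Each adjacent swap fixes exactly one inversion, so the minimum swap count equals the number of inversions.
Count inversions — for each element, later elements that are smaller:
8: 5, 1, 7, 6 → 4
5: 1 → 1
17: 9, 1, 7, 14, 10, 6 → 6
9: 1, 7, 6 → 3
1: none → 0
25: 7, 14, 10, 6 → 4
7: 6 → 1
14: 10, 6 → 2
10: 6 → 1
6: none → 0
Total inversions: 4 + 1 + 6 + 3 + 0 + 4 + 1 + 2 + 1 + 0 = 22

22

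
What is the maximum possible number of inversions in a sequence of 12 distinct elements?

66 inversions

The maximum occurs when the array is in strictly decreasing order: every one of the C(12, 2) pairs is inverted.
C(12, 2) = 12·11/2 = 66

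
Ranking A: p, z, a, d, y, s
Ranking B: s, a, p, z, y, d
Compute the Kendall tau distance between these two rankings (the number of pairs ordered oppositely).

8

Assign each item its position (1..6) in the first ordering, then rewrite the second ordering as that position sequence:
positions: p→1, z→2, a→3, d→4, y→5, s→6
second ordering as positions: [6, 3, 1, 2, 5, 4]
Discordant pairs = inversions in this position sequence.
6: 3, 1, 2, 5, 4 → 5
3: 1, 2 → 2
1: 0
2: 0
5: 4 → 1
4: 0
Total: 5 + 2 + 0 + 0 + 1 + 0 = 8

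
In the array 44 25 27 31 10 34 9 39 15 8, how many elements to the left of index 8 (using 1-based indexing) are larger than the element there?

The element at index 8 is 39.
Elements before it: 44, 25, 27, 31, 10, 34, 9
Those larger than 39: 44

1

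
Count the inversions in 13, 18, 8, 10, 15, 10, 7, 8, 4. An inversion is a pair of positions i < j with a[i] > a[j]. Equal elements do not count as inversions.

27 out-of-order pairs

Sweep left to right; for each value list the smaller values that follow it:
13 → 8, 10, 10, 7, 8, 4 → 6
18 → 8, 10, 15, 10, 7, 8, 4 → 7
8 → 7, 4 → 2
10 → 7, 8, 4 → 3
15 → 10, 7, 8, 4 → 4
10 → 7, 8, 4 → 3
7 → 4 → 1
8 → 4 → 1
4 → none → 0
Sum: 6 + 7 + 2 + 3 + 4 + 3 + 1 + 1 + 0 = 27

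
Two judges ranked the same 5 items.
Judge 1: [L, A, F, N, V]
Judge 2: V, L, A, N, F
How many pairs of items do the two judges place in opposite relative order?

5 discordant pairs

Assign each item its position (1..5) in the first ordering, then rewrite the second ordering as that position sequence:
positions: L→1, A→2, F→3, N→4, V→5
second ordering as positions: [5, 1, 2, 4, 3]
Discordant pairs = inversions in this position sequence.
5: 1, 2, 4, 3 → 4
1: 0
2: 0
4: 3 → 1
3: 0
Total: 4 + 0 + 0 + 1 + 0 = 5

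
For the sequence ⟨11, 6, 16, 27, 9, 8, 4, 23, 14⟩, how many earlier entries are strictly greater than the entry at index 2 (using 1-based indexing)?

The element at index 2 is 6.
Elements before it: 11
Those larger than 6: 11

1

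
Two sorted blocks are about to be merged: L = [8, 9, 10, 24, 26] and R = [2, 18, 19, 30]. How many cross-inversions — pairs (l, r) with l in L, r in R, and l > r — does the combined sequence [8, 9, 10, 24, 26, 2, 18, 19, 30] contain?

Count, for every r in R, how many entries of L exceed r:
r = 2: 8, 9, 10, 24, 26 → 5
r = 18: 24, 26 → 2
r = 19: 24, 26 → 2
r = 30: none → 0
Cross-inversions: 5 + 2 + 2 + 0 = 9

9 cross-inversions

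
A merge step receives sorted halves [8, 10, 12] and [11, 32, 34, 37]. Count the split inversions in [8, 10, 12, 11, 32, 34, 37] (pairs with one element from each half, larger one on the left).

Count, for every r in R, how many entries of L exceed r:
r = 11: 12 → 1
r = 32: none → 0
r = 34: none → 0
r = 37: none → 0
Cross-inversions: 1 + 0 + 0 + 0 = 1

1 split inversion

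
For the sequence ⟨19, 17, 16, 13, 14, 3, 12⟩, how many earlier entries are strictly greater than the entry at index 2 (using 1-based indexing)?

The element at index 2 is 17.
Elements before it: 19
Those larger than 17: 19

1 such element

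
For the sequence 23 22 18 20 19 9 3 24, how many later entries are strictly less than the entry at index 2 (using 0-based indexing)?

2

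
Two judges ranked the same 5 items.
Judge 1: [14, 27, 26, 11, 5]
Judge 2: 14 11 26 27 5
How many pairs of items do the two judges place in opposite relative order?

3 discordant pairs

Assign each item its position (1..5) in the first ordering, then rewrite the second ordering as that position sequence:
positions: 14→1, 27→2, 26→3, 11→4, 5→5
second ordering as positions: [1, 4, 3, 2, 5]
Discordant pairs = inversions in this position sequence.
1: 0
4: 3, 2 → 2
3: 2 → 1
2: 0
5: 0
Total: 0 + 2 + 1 + 0 + 0 = 3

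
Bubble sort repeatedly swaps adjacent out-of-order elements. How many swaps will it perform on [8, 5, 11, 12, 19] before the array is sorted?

Minimum adjacent swaps = number of inversions (each swap of adjacent out-of-order elements removes one inversion and no swap can remove more).
Count inversions — for each element, later elements that are smaller:
8: 5 → 1
5: none → 0
11: none → 0
12: none → 0
19: none → 0
Total inversions: 1 + 0 + 0 + 0 + 0 = 1

1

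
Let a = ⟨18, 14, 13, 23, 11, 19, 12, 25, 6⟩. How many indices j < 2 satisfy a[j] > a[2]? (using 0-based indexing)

The element at index 2 is 13.
Elements before it: 18, 14
Those larger than 13: 18, 14

2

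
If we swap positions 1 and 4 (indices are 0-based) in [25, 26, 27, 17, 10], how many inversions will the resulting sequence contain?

Positions 1 and 4 hold 26 and 10; after swapping, the array is [25, 10, 27, 17, 26].
Count, for each position, how many later elements it exceeds:
25: 2
10: 0
27: 2
17: 0
26: 0
Sum: 2 + 0 + 2 + 0 + 0 = 4

Inversions: 4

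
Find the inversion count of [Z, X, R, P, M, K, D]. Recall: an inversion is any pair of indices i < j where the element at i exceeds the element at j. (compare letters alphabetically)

21

Sweep left to right; for each value list the smaller values that follow it:
Z: 6
X: 5
R: 4
P: 3
M: 2
K: 1
D: 0
Sum: 6 + 5 + 4 + 3 + 2 + 1 + 0 = 21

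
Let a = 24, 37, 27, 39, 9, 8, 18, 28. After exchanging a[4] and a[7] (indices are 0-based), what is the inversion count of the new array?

Positions 4 and 7 hold 9 and 28; after swapping, the array is [24, 37, 27, 39, 28, 8, 18, 9].
Element-by-element contributions:
24: 3
37: 5
27: 3
39: 4
28: 3
8: 0
18: 1
9: 0
Sum: 3 + 5 + 3 + 4 + 3 + 0 + 1 + 0 = 19

Inversions: 19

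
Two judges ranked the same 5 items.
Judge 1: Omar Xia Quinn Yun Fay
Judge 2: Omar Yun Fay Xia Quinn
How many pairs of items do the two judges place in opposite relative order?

4

Assign each item its position (1..5) in the first ordering, then rewrite the second ordering as that position sequence:
positions: Omar→1, Xia→2, Quinn→3, Yun→4, Fay→5
second ordering as positions: [1, 4, 5, 2, 3]
Discordant pairs = inversions in this position sequence.
1: 0
4: 2, 3 → 2
5: 2, 3 → 2
2: 0
3: 0
Total: 0 + 2 + 2 + 0 + 0 = 4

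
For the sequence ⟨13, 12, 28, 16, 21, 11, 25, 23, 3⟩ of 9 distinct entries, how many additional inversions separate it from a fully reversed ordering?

Maximum inversions for 9 distinct elements is C(9, 2) = 9·8/2 = 36.
Current inversions — for each element, count later smaller elements:
13: 3
12: 2
28: 6
16: 2
21: 2
11: 1
25: 2
23: 1
3: 0
Current total: 3 + 2 + 6 + 2 + 2 + 1 + 2 + 1 + 0 = 19
Shortfall: 36 − 19 = 17

17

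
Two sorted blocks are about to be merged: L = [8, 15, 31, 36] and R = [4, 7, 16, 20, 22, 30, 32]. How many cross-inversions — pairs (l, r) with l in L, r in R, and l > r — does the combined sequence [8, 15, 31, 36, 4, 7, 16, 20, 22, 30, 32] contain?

17

Count, for every r in R, how many entries of L exceed r:
r = 4: 8, 15, 31, 36 → 4
r = 7: 8, 15, 31, 36 → 4
r = 16: 31, 36 → 2
r = 20: 31, 36 → 2
r = 22: 31, 36 → 2
r = 30: 31, 36 → 2
r = 32: 36 → 1
Cross-inversions: 4 + 4 + 2 + 2 + 2 + 2 + 1 = 17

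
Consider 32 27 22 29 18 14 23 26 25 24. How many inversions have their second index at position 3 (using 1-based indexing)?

The element at index 3 is 22.
Elements before it: 32, 27
Those larger than 22: 32, 27

2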